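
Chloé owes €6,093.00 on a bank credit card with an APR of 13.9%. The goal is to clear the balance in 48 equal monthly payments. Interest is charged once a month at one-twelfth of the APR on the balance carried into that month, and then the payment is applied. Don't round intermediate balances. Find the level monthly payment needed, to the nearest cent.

€166.19

Monthly rate r = 13.9%/12 = 1.15833% = 0.0115833.
Level-payment amortization: P = B₀·r / (1 − (1+r)^(−n)) = 6093.00·0.0115833 / (1 − 1.01158^(−48)).
Denominator 1 − (1+r)^(−48) = 0.424665971.
P = 70.5773 / 0.424665971 ≈ 166.19.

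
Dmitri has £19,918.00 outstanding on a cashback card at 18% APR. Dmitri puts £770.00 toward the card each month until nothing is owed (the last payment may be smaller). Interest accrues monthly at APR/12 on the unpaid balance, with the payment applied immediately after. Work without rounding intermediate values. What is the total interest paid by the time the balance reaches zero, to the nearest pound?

Monthly rate r = 18%/12 = 1.5% = 0.015.
Payoff takes n = ⌈−ln(1 − rB₀/P)/ln(1+r)⌉ = ⌈32.981⌉ = 33 payments; the last is £755.62.
Total paid = 32·£770.00 + £755.62 = £25,395.62.
Total interest = total paid − principal = £25,395.62 − £19,918.00 = £5,477.62.

£5,478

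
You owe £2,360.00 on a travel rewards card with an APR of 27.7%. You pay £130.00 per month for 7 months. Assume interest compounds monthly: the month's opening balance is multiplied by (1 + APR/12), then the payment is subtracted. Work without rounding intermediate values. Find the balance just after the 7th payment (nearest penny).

£1,793.29

Monthly rate r = 27.7%/12 = 2.30833% = 0.0230833.
Each month: B ← B·(1+r) − £130.00.
Month 1: interest £54.48; balance after payment £2,284.48.
Month 2: interest £52.73; balance after payment £2,207.21.
Month 3: interest £50.95; balance after payment £2,128.16.
Month 4: interest £49.13; balance after payment £2,047.28.
Month 5: interest £47.26; balance after payment £1,964.54.
Month 6: interest £45.35; balance after payment £1,879.89.
Month 7: interest £43.39; balance after payment £1,793.29.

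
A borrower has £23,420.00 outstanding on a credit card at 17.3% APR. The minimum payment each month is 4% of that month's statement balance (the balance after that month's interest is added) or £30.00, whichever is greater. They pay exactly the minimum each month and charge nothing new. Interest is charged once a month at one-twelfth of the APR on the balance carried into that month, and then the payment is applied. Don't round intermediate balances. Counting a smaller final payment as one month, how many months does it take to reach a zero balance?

162 months

Monthly rate r = 17.3%/12 = 1.44167% = 0.0144167.
While 4% of the post-interest balance exceeds £30.00, each month B ← (B·(1+r))·(1 − 0.04), i.e. B shrinks by the factor (1+r)·0.96 = 0.97384.
This holds for months 1–131. Entering month 132 the balance is £726.88; 4% of the post-interest balance is now below £30.00, so the flat £30.00 minimum applies from here.
From month 132 a fixed £30.00 at rate r clears £726.88 in 31 more payments. Total: 131 + 31 = 162 months.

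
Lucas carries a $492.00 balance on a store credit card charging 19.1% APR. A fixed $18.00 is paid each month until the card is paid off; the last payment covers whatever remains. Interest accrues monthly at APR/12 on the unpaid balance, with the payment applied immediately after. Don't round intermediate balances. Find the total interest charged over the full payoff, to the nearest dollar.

$159

Monthly rate r = 19.1%/12 = 1.59167% = 0.0159167.
Payoff takes n = ⌈−ln(1 − rB₀/P)/ln(1+r)⌉ = ⌈36.161⌉ = 37 payments; the last is $2.91.
Total paid = 36·$18.00 + $2.91 = $650.91.
Total interest = total paid − principal = $650.91 − $492.00 = $158.91.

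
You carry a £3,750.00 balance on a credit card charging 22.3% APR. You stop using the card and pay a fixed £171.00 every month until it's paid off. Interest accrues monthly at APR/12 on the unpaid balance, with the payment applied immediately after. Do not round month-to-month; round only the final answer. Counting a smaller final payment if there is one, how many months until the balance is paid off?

Monthly rate r = 22.3%/12 = 1.85833% = 0.0185833.
Recurrence: B ← B·(1+r) − £171.00.
Month 1: interest £69.69; balance after payment £3,648.69.
Month 2: interest £67.80; balance after payment £3,545.49.
Closed form: n = −ln(1 − rB₀/P)/ln(1+r) = −ln(0.59247)/ln(1.01858) ≈ 28.429, so the balance reaches zero during payment 29.

29 payments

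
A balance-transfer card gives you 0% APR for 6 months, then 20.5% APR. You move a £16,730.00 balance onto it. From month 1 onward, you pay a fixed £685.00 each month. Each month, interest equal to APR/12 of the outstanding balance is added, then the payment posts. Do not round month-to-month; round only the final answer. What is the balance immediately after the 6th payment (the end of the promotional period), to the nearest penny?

Promo months 1–6 at r₀ = 0%/12 = 0; months 7+ at r₁ = 20.5%/12 = 0.0170833.
After month 6 (no interest yet): B = £16,730.00 − 6·£685.00 = £12,620.00.

£12,620.00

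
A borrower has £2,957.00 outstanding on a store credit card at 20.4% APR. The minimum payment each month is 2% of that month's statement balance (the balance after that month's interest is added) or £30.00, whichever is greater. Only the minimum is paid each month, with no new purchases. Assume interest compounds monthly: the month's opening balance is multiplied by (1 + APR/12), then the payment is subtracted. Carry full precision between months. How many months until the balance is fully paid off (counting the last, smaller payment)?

Monthly rate r = 20.4%/12 = 1.7% = 0.017.
While 2% of the post-interest balance exceeds £30.00, each month B ← (B·(1+r))·(1 − 0.02), i.e. B shrinks by the factor (1+r)·0.98 = 0.99666.
This holds for months 1–208. Entering month 209 the balance is £1,474.46; 2% of the post-interest balance is now below £30.00, so the flat £30.00 minimum applies from here.
From month 209 a fixed £30.00 at rate r clears £1,474.46 in 108 more payments. Total: 208 + 108 = 316 months.

316 months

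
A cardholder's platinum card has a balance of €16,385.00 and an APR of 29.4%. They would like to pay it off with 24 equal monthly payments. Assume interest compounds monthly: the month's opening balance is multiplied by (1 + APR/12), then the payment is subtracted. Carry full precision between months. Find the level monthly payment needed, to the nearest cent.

€911.08

Monthly rate r = 29.4%/12 = 2.45% = 0.0245.
Level-payment amortization: P = B₀·r / (1 − (1+r)^(−n)) = 16385.00·0.0245 / (1 − 1.0245^(−24)).
Denominator 1 − (1+r)^(−24) = 0.440612324.
P = 401.432 / 0.440612324 ≈ 911.08.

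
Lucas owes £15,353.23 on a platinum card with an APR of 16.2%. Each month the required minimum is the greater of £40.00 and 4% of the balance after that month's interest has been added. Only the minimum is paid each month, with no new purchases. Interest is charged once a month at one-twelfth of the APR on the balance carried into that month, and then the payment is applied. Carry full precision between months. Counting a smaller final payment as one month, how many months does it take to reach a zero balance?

131 months

Monthly rate r = 16.2%/12 = 1.35% = 0.0135.
While 4% of the post-interest balance exceeds £40.00, each month B ← (B·(1+r))·(1 − 0.04), i.e. B shrinks by the factor (1+r)·0.96 = 0.97296.
This holds for months 1–101. Entering month 102 the balance is £963.37; 4% of the post-interest balance is now below £40.00, so the flat £40.00 minimum applies from here.
From month 102 a fixed £40.00 at rate r clears £963.37 in 30 more payments. Total: 101 + 30 = 131 months.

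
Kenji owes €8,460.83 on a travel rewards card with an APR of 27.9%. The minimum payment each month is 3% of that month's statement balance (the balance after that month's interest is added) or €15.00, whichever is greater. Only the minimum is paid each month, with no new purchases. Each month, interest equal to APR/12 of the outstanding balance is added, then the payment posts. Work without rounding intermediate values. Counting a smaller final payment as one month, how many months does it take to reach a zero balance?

444 months

Monthly rate r = 27.9%/12 = 2.325% = 0.02325.
While 3% of the post-interest balance exceeds €15.00, each month B ← (B·(1+r))·(1 − 0.03), i.e. B shrinks by the factor (1+r)·0.97 = 0.99255.
This holds for months 1–382. Entering month 383 the balance is €486.68; 3% of the post-interest balance is now below €15.00, so the flat €15.00 minimum applies from here.
From month 383 a fixed €15.00 at rate r clears €486.68 in 62 more payments. Total: 382 + 62 = 444 months.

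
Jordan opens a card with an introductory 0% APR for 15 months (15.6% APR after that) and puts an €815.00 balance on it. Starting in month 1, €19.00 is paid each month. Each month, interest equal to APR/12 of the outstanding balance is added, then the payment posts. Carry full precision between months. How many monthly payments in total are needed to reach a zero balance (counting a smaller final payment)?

50 months

Promo months 1–15 at r₀ = 0%/12 = 0; months 16+ at r₁ = 15.6%/12 = 0.013.
After month 15 (no interest yet): B = €815.00 − 15·€19.00 = €530.00.
Then at r₁ with €19.00/mo: n₂ = −ln(1 − r₁·B/P)/ln(1+r₁) ≈ 34.87 → 35 more payments.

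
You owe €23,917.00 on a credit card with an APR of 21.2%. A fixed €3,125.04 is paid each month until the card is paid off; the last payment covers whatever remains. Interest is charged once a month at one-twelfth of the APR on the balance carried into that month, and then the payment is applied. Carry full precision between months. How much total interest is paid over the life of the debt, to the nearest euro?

Monthly rate r = 21.2%/12 = 1.76667% = 0.0176667.
Payoff takes n = ⌈−ln(1 − rB₀/P)/ln(1+r)⌉ = ⌈8.295⌉ = 9 payments; the last is €927.93.
Total paid = 8·€3,125.04 + €927.93 = €25,928.25.
Total interest = total paid − principal = €25,928.25 − €23,917.00 = €2,011.25.

€2,011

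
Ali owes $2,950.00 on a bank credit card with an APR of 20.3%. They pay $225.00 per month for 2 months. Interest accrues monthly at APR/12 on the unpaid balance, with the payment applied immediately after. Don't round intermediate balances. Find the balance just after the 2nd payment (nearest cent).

Monthly rate r = 20.3%/12 = 1.69167% = 0.0169167.
Each month: B ← B·(1+r) − $225.00.
Month 1: interest $49.90; balance after payment $2,774.90.
Month 2: interest $46.94; balance after payment $2,596.85.

$2,596.85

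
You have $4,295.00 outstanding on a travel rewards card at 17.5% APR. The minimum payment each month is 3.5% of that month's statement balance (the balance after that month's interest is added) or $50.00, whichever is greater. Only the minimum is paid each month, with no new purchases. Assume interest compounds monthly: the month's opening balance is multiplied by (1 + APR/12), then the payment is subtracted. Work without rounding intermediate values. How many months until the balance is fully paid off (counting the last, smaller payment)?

Monthly rate r = 17.5%/12 = 1.45833% = 0.0145833.
While 3.5% of the post-interest balance exceeds $50.00, each month B ← (B·(1+r))·(1 − 0.035), i.e. B shrinks by the factor (1+r)·0.965 = 0.97907.
This holds for months 1–53. Entering month 54 the balance is $1,400.10; 3.5% of the post-interest balance is now below $50.00, so the flat $50.00 minimum applies from here.
From month 54 a fixed $50.00 at rate r clears $1,400.10 in 37 more payments. Total: 53 + 37 = 90 months.

90 months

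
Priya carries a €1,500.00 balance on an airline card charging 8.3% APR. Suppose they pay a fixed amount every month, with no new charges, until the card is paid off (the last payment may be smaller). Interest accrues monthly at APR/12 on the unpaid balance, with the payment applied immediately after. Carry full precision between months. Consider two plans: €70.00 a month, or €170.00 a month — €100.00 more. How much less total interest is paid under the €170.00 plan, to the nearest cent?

Monthly rate r = 8.3%/12 = 0.691667% = 0.00691667.
At €70.00/mo: n = ⌈−ln(1 − rB₀/P)/ln(1+r)⌉ = 24 payments (last €19.19); total interest = total paid − €1,500.00 = €129.19.
At €170.00/mo: 10 payments (last €23.14); total interest €53.14.
Interest saved = €129.19 − €53.14 = €76.05.

€76.05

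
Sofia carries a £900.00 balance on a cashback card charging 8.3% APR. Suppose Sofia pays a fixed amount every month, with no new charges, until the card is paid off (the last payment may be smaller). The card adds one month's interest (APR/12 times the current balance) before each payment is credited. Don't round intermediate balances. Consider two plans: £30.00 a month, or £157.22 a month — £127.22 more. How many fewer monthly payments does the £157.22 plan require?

28 fewer payments

Monthly rate r = 8.3%/12 = 0.691667% = 0.00691667.
At £30.00/mo: n = ⌈−ln(1 − rB₀/P)/ln(1+r)⌉ = 34 payments (last £22.21); total interest = total paid − £900.00 = £112.21.
At £157.22/mo: 6 payments (last £135.44); total interest £21.54.
Payments saved = 34 − 6 = 28.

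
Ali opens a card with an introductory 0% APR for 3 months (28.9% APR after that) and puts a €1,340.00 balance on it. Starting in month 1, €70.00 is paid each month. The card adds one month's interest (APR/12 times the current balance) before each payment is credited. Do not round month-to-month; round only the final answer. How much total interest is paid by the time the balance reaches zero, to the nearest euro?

€318

Promo months 1–3 at r₀ = 0%/12 = 0; months 4+ at r₁ = 28.9%/12 = 0.0240833.
After month 3 (no interest yet): B = €1,340.00 − 3·€70.00 = €1,130.00.
Then at r₁ with €70.00/mo: n₂ = −ln(1 − r₁·B/P)/ln(1+r₁) ≈ 20.69 → 21 more payments.
Total paid = 23·€70.00 + €48.21 = €1,658.21; interest = €1,658.21 − €1,340.00 = €318.21.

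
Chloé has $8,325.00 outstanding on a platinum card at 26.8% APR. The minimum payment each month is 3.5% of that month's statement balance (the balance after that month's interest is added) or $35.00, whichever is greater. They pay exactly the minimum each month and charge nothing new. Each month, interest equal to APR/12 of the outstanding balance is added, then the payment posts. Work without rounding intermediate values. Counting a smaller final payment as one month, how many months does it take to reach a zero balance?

Monthly rate r = 26.8%/12 = 2.23333% = 0.0223333.
While 3.5% of the post-interest balance exceeds $35.00, each month B ← (B·(1+r))·(1 − 0.035), i.e. B shrinks by the factor (1+r)·0.965 = 0.98655.
This holds for months 1–159. Entering month 160 the balance is $967.03; 3.5% of the post-interest balance is now below $35.00, so the flat $35.00 minimum applies from here.
From month 160 a fixed $35.00 at rate r clears $967.03 in 44 more payments. Total: 159 + 44 = 203 months.

203 months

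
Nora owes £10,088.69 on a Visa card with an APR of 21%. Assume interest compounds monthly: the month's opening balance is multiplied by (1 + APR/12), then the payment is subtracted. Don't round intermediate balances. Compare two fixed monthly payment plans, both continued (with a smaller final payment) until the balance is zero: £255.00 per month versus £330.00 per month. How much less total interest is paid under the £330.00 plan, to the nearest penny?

Monthly rate r = 21%/12 = 1.75% = 0.0175.
At £255.00/mo: n = ⌈−ln(1 − rB₀/P)/ln(1+r)⌉ = 68 payments (last £242.19); total interest = total paid − £10,088.69 = £7,238.50.
At £330.00/mo: 45 payments (last £45.83); total interest £4,477.14.
Interest saved = £7,238.50 − £4,477.14 = £2,761.36.

£2,761.36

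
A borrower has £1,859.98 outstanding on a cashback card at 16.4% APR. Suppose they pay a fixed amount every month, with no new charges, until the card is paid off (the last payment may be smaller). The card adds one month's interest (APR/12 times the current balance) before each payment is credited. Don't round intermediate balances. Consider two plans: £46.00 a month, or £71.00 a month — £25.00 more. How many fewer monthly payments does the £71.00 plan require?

Monthly rate r = 16.4%/12 = 1.36667% = 0.0136667.
At £46.00/mo: n = ⌈−ln(1 − rB₀/P)/ln(1+r)⌉ = 60 payments (last £11.70); total interest = total paid − £1,859.98 = £865.72.
At £71.00/mo: 33 payments (last £46.31); total interest £458.33.
Payments saved = 60 − 33 = 27.

27 fewer payments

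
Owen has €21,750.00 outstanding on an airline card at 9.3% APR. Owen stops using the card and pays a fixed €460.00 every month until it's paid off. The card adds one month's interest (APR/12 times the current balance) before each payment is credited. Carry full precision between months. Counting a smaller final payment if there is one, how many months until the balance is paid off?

60 months

Monthly rate r = 9.3%/12 = 0.775% = 0.00775.
Recurrence: B ← B·(1+r) − €460.00.
Month 1: interest €168.56; balance after payment €21,458.56.
Month 2: interest €166.30; balance after payment €21,164.87.
Closed form: n = −ln(1 − rB₀/P)/ln(1+r) = −ln(0.63356)/ln(1.00775) ≈ 59.118, so the balance reaches zero during payment 60.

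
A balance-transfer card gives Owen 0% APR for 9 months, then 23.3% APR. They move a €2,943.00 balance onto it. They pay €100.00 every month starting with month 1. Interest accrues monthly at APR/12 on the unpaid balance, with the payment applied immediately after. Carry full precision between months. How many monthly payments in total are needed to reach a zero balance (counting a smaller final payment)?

36 months

Promo months 1–9 at r₀ = 0%/12 = 0; months 10+ at r₁ = 23.3%/12 = 0.0194167.
After month 9 (no interest yet): B = €2,943.00 − 9·€100.00 = €2,043.00.
Then at r₁ with €100.00/mo: n₂ = −ln(1 − r₁·B/P)/ln(1+r₁) ≈ 26.28 → 27 more payments.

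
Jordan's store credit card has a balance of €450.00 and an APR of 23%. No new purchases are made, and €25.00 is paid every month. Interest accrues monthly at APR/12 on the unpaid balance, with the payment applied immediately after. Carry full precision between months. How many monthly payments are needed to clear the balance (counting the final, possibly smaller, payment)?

Monthly rate r = 23%/12 = 1.91667% = 0.0191667.
Recurrence: B ← B·(1+r) − €25.00.
Month 1: interest €8.62; balance after payment €433.62.
Month 2: interest €8.31; balance after payment €416.94.
Closed form: n = −ln(1 − rB₀/P)/ln(1+r) = −ln(0.655)/ln(1.01917) ≈ 22.287, so the balance reaches zero during payment 23.

23 payments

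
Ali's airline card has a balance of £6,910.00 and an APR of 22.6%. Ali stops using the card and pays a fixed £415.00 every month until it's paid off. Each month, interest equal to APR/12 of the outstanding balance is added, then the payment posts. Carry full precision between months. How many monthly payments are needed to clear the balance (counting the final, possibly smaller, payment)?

21 months

Monthly rate r = 22.6%/12 = 1.88333% = 0.0188333.
Recurrence: B ← B·(1+r) − £415.00.
Month 1: interest £130.14; balance after payment £6,625.14.
Month 2: interest £124.77; balance after payment £6,334.91.
Closed form: n = −ln(1 − rB₀/P)/ln(1+r) = −ln(0.68641)/ln(1.01883) ≈ 20.167, so the balance reaches zero during payment 21.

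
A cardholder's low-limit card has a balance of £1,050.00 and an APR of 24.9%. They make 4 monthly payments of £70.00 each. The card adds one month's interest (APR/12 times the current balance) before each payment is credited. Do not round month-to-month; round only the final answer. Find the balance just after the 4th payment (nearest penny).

Monthly rate r = 24.9%/12 = 2.075% = 0.02075.
Each month: B ← B·(1+r) − £70.00.
Month 1: interest £21.79; balance after payment £1,001.79.
Month 2: interest £20.79; balance after payment £952.57.
Month 3: interest £19.77; balance after payment £902.34.
Month 4: interest £18.72; balance after payment £851.06.

£851.06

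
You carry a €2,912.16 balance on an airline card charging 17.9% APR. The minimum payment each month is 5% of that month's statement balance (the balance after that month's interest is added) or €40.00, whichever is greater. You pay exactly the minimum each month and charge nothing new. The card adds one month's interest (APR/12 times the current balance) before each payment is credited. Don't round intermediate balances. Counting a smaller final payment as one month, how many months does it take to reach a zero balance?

60 months

Monthly rate r = 17.9%/12 = 1.49167% = 0.0149167.
While 5% of the post-interest balance exceeds €40.00, each month B ← (B·(1+r))·(1 − 0.05), i.e. B shrinks by the factor (1+r)·0.95 = 0.96417.
This holds for months 1–36. Entering month 37 the balance is €782.99; 5% of the post-interest balance is now below €40.00, so the flat €40.00 minimum applies from here.
From month 37 a fixed €40.00 at rate r clears €782.99 in 24 more payments. Total: 36 + 24 = 60 months.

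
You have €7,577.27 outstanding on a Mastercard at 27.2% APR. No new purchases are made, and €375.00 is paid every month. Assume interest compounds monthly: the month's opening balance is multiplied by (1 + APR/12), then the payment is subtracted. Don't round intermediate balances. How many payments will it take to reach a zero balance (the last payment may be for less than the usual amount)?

28 months

Monthly rate r = 27.2%/12 = 2.26667% = 0.0226667.
Recurrence: B ← B·(1+r) − €375.00.
Month 1: interest €171.75; balance after payment €7,374.02.
Month 2: interest €167.14; balance after payment €7,166.17.
Closed form: n = −ln(1 − rB₀/P)/ln(1+r) = −ln(0.542)/ln(1.02267) ≈ 27.327, so the balance reaches zero during payment 28.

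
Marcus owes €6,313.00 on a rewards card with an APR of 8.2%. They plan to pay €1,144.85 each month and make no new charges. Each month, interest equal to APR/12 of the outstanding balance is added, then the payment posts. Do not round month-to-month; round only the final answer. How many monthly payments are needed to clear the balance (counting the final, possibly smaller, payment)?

Monthly rate r = 8.2%/12 = 0.683333% = 0.00683333.
Recurrence: B ← B·(1+r) − €1,144.85.
Month 1: interest €43.14; balance after payment €5,211.29.
Month 2: interest €35.61; balance after payment €4,102.05.
Month 3: interest €28.03; balance after payment €2,985.23.
Month 4: interest €20.40; balance after payment €1,860.78.
Month 5: interest €12.72; balance after payment €728.64.
Month 6: interest €4.98; balance after payment €0.00.

6 payments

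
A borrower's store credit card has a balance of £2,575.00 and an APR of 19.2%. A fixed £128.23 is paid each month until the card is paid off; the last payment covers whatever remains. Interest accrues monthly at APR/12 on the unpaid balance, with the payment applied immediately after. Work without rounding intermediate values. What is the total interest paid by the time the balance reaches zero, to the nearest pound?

Monthly rate r = 19.2%/12 = 1.6% = 0.016.
Payoff takes n = ⌈−ln(1 − rB₀/P)/ln(1+r)⌉ = ⌈24.417⌉ = 25 payments; the last is £53.66.
Total paid = 24·£128.23 + £53.66 = £3,131.18.
Total interest = total paid − principal = £3,131.18 − £2,575.00 = £556.18.

£556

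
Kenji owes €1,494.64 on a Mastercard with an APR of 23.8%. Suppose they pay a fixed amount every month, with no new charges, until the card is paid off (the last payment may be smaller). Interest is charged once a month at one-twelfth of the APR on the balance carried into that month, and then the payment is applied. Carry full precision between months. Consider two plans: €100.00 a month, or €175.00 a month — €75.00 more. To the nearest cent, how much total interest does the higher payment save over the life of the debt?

€136.13

Monthly rate r = 23.8%/12 = 1.98333% = 0.0198333.
At €100.00/mo: n = ⌈−ln(1 − rB₀/P)/ln(1+r)⌉ = 18 payments (last €90.37); total interest = total paid − €1,494.64 = €295.73.
At €175.00/mo: 10 payments (last €79.24); total interest €159.60.
Interest saved = €295.73 − €159.60 = €136.13.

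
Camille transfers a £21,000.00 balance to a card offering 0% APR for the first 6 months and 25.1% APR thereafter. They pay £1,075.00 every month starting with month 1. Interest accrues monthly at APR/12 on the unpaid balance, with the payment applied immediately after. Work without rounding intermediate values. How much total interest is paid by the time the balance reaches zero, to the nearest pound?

£2,734

Promo months 1–6 at r₀ = 0%/12 = 0; months 7+ at r₁ = 25.1%/12 = 0.0209167.
After month 6 (no interest yet): B = £21,000.00 − 6·£1,075.00 = £14,550.00.
Then at r₁ with £1,075.00/mo: n₂ = −ln(1 − r₁·B/P)/ln(1+r₁) ≈ 16.08 → 17 more payments.
Total paid = 22·£1,075.00 + £84.45 = £23,734.45; interest = £23,734.45 − £21,000.00 = £2,734.45.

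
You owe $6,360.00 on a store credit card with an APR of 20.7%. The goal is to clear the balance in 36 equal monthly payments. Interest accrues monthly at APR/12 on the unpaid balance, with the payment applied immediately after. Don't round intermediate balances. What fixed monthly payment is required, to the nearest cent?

Monthly rate r = 20.7%/12 = 1.725% = 0.01725.
Level-payment amortization: P = B₀·r / (1 − (1+r)^(−n)) = 6360.00·0.01725 / (1 − 1.01725^(−36)).
Denominator 1 − (1+r)^(−36) = 0.459739952.
P = 109.71 / 0.459739952 ≈ 238.63.

$238.63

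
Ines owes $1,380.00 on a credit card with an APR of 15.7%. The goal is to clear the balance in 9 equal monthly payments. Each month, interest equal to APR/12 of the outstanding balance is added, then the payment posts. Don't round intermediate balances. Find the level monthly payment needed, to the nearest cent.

Monthly rate r = 15.7%/12 = 1.30833% = 0.0130833.
Level-payment amortization: P = B₀·r / (1 − (1+r)^(−n)) = 1380.00·0.0130833 / (1 − 1.01308^(−9)).
Denominator 1 − (1+r)^(−9) = 0.110402684.
P = 18.055 / 0.110402684 ≈ 163.54.

$163.54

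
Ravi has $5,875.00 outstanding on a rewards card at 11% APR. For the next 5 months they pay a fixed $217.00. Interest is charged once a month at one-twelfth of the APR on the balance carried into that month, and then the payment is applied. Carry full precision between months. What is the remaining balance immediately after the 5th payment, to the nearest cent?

Monthly rate r = 11%/12 = 0.916667% = 0.00916667.
Each month: B ← B·(1+r) − $217.00.
Month 1: interest $53.85; balance after payment $5,711.85.
Month 2: interest $52.36; balance after payment $5,547.21.
Month 3: interest $50.85; balance after payment $5,381.06.
Month 4: interest $49.33; balance after payment $5,213.39.
Month 5: interest $47.79; balance after payment $5,044.18.

$5,044.18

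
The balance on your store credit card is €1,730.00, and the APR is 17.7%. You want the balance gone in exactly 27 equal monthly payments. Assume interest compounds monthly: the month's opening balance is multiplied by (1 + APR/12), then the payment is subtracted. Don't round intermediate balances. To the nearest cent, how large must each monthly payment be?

€78.14

Monthly rate r = 17.7%/12 = 1.475% = 0.01475.
Level-payment amortization: P = B₀·r / (1 − (1+r)^(−n)) = 1730.00·0.01475 / (1 − 1.01475^(−27)).
Denominator 1 − (1+r)^(−27) = 0.326549964.
P = 25.5175 / 0.326549964 ≈ 78.14.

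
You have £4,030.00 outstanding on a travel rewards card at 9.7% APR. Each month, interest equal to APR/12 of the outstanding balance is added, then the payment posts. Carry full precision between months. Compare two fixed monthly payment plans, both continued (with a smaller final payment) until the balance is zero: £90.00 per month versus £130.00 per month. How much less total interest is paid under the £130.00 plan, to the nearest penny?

£365.31

Monthly rate r = 9.7%/12 = 0.808333% = 0.00808333.
At £90.00/mo: n = ⌈−ln(1 − rB₀/P)/ln(1+r)⌉ = 56 payments (last £73.26); total interest = total paid − £4,030.00 = £993.26.
At £130.00/mo: 36 payments (last £107.95); total interest £627.95.
Interest saved = £993.26 − £627.95 = £365.31.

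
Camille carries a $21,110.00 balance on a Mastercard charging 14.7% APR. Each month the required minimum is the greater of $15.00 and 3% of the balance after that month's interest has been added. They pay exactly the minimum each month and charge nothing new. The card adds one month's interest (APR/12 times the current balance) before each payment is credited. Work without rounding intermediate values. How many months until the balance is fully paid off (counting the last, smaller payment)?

Monthly rate r = 14.7%/12 = 1.225% = 0.01225.
While 3% of the post-interest balance exceeds $15.00, each month B ← (B·(1+r))·(1 − 0.03), i.e. B shrinks by the factor (1+r)·0.97 = 0.98188.
This holds for months 1–206. Entering month 207 the balance is $488.37; 3% of the post-interest balance is now below $15.00, so the flat $15.00 minimum applies from here.
From month 207 a fixed $15.00 at rate r clears $488.37 in 42 more payments. Total: 206 + 42 = 248 months.

248 months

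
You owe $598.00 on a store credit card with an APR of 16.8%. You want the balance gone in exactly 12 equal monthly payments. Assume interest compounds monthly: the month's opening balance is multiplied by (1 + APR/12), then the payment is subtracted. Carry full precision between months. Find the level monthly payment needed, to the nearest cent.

Monthly rate r = 16.8%/12 = 1.4% = 0.014.
Level-payment amortization: P = B₀·r / (1 − (1+r)^(−n)) = 598.00·0.014 / (1 − 1.014^(−12)).
Denominator 1 − (1+r)^(−12) = 0.153660637.
P = 8.372 / 0.153660637 ≈ 54.48.

$54.48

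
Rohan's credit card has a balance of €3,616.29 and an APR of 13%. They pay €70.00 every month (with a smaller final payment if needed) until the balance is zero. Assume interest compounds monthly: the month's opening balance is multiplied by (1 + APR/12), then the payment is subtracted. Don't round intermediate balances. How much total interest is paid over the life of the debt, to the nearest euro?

€1,712

Monthly rate r = 13%/12 = 1.08333% = 0.0108333.
Payoff takes n = ⌈−ln(1 − rB₀/P)/ln(1+r)⌉ = ⌈76.122⌉ = 77 payments; the last is €8.56.
Total paid = 76·€70.00 + €8.56 = €5,328.56.
Total interest = total paid − principal = €5,328.56 − €3,616.29 = €1,712.27.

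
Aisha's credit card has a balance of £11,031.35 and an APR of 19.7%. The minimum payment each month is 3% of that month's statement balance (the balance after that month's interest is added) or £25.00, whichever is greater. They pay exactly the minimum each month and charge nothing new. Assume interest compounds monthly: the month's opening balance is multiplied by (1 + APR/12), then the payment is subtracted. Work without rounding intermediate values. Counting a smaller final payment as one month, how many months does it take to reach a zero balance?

231 months

Monthly rate r = 19.7%/12 = 1.64167% = 0.0164167.
While 3% of the post-interest balance exceeds £25.00, each month B ← (B·(1+r))·(1 − 0.03), i.e. B shrinks by the factor (1+r)·0.97 = 0.98592.
This holds for months 1–184. Entering month 185 the balance is £812.52; 3% of the post-interest balance is now below £25.00, so the flat £25.00 minimum applies from here.
From month 185 a fixed £25.00 at rate r clears £812.52 in 47 more payments. Total: 184 + 47 = 231 months.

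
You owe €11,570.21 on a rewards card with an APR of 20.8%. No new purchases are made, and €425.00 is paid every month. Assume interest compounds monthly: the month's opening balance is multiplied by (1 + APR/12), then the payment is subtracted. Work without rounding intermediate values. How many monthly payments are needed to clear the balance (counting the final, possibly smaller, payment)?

38 payments

Monthly rate r = 20.8%/12 = 1.73333% = 0.0173333.
Recurrence: B ← B·(1+r) − €425.00.
Month 1: interest €200.55; balance after payment €11,345.76.
Month 2: interest €196.66; balance after payment €11,117.42.
Closed form: n = −ln(1 − rB₀/P)/ln(1+r) = −ln(0.52812)/ln(1.01733) ≈ 37.151, so the balance reaches zero during payment 38.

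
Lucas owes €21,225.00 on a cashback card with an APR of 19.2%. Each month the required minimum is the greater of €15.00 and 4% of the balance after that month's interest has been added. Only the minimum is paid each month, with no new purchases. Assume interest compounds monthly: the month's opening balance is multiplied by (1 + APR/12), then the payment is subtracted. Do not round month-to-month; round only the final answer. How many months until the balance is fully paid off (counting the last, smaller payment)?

Monthly rate r = 19.2%/12 = 1.6% = 0.016.
While 4% of the post-interest balance exceeds €15.00, each month B ← (B·(1+r))·(1 − 0.04), i.e. B shrinks by the factor (1+r)·0.96 = 0.97536.
This holds for months 1–163. Entering month 164 the balance is €363.69; 4% of the post-interest balance is now below €15.00, so the flat €15.00 minimum applies from here.
From month 164 a fixed €15.00 at rate r clears €363.69 in 31 more payments. Total: 163 + 31 = 194 months.

194 months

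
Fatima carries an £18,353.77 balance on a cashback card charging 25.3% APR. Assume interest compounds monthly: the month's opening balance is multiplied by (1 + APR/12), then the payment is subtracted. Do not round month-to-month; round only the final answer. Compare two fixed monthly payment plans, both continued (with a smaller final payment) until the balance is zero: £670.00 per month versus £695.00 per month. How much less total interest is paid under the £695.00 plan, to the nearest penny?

£568.11

Monthly rate r = 25.3%/12 = 2.10833% = 0.0210833.
At £670.00/mo: n = ⌈−ln(1 − rB₀/P)/ln(1+r)⌉ = 42 payments (last £202.31); total interest = total paid − £18,353.77 = £9,318.54.
At £695.00/mo: 39 payments (last £694.20); total interest £8,750.43.
Interest saved = £9,318.54 − £8,750.43 = £568.11.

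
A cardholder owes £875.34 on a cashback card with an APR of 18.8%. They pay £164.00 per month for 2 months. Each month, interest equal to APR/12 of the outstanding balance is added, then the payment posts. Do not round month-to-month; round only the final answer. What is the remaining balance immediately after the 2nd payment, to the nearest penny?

£572.41

Monthly rate r = 18.8%/12 = 1.56667% = 0.0156667.
Each month: B ← B·(1+r) − £164.00.
Month 1: interest £13.71; balance after payment £725.05.
Month 2: interest £11.36; balance after payment £572.41.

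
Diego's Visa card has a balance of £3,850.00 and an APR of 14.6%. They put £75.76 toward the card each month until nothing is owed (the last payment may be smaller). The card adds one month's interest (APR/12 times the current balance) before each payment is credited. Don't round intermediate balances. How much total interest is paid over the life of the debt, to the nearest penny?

£2,183.56

Monthly rate r = 14.6%/12 = 1.21667% = 0.0121667.
Payoff takes n = ⌈−ln(1 − rB₀/P)/ln(1+r)⌉ = ⌈79.639⌉ = 80 payments; the last is £48.52.
Total paid = 79·£75.76 + £48.52 = £6,033.56.
Total interest = total paid − principal = £6,033.56 − £3,850.00 = £2,183.56.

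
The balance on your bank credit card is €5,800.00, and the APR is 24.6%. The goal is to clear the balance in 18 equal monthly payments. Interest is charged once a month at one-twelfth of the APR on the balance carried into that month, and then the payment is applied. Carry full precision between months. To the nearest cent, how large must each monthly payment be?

€388.58

Monthly rate r = 24.6%/12 = 2.05% = 0.0205.
Level-payment amortization: P = B₀·r / (1 − (1+r)^(−n)) = 5800.00·0.0205 / (1 − 1.0205^(−18)).
Denominator 1 − (1+r)^(−18) = 0.305989826.
P = 118.9 / 0.305989826 ≈ 388.58.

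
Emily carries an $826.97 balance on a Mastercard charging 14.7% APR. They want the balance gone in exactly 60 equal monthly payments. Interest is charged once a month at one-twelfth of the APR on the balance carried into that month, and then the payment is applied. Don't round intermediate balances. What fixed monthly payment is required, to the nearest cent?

$19.54

Monthly rate r = 14.7%/12 = 1.225% = 0.01225.
Level-payment amortization: P = B₀·r / (1 − (1+r)^(−n)) = 826.97·0.01225 / (1 − 1.01225^(−60)).
Denominator 1 − (1+r)^(−60) = 0.518348548.
P = 10.1304 / 0.518348548 ≈ 19.54.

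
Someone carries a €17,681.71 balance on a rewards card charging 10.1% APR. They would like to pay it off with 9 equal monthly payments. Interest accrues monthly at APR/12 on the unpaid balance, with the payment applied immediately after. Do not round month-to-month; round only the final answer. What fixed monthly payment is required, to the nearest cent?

€2,048.24

Monthly rate r = 10.1%/12 = 0.841667% = 0.00841667.
Level-payment amortization: P = B₀·r / (1 − (1+r)^(−n)) = 17681.71·0.00841667 / (1 − 1.00842^(−9)).
Denominator 1 − (1+r)^(−9) = 0.0726581362.
P = 148.821 / 0.0726581362 ≈ 2048.24.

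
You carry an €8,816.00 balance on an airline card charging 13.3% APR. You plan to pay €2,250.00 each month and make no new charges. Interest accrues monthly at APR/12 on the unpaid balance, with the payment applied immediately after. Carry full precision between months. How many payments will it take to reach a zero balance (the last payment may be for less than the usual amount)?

Monthly rate r = 13.3%/12 = 1.10833% = 0.0110833.
Recurrence: B ← B·(1+r) − €2,250.00.
Month 1: interest €97.71; balance after payment €6,663.71.
Month 2: interest €73.86; balance after payment €4,487.57.
Month 3: interest €49.74; balance after payment €2,287.30.
Month 4: interest €25.35; balance after payment €62.65.
Month 5: interest €0.69; balance after payment €0.00.

5 months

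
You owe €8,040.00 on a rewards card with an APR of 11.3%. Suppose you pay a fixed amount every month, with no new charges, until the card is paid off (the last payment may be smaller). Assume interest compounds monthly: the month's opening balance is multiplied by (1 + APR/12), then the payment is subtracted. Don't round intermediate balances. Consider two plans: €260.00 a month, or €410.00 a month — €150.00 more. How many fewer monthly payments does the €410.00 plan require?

15 fewer payments

Monthly rate r = 11.3%/12 = 0.941667% = 0.00941667.
At €260.00/mo: n = ⌈−ln(1 − rB₀/P)/ln(1+r)⌉ = 37 payments (last €187.69); total interest = total paid − €8,040.00 = €1,507.69.
At €410.00/mo: 22 payments (last €320.69); total interest €890.69.
Payments saved = 37 − 22 = 15.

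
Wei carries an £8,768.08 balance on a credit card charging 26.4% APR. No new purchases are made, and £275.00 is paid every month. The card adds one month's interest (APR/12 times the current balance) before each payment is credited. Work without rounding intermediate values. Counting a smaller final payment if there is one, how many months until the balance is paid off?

56 payments

Monthly rate r = 26.4%/12 = 2.2% = 0.022.
Recurrence: B ← B·(1+r) − £275.00.
Month 1: interest £192.90; balance after payment £8,685.98.
Month 2: interest £191.09; balance after payment £8,602.07.
Closed form: n = −ln(1 − rB₀/P)/ln(1+r) = −ln(0.29855)/ln(1.022) ≈ 55.548, so the balance reaches zero during payment 56.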